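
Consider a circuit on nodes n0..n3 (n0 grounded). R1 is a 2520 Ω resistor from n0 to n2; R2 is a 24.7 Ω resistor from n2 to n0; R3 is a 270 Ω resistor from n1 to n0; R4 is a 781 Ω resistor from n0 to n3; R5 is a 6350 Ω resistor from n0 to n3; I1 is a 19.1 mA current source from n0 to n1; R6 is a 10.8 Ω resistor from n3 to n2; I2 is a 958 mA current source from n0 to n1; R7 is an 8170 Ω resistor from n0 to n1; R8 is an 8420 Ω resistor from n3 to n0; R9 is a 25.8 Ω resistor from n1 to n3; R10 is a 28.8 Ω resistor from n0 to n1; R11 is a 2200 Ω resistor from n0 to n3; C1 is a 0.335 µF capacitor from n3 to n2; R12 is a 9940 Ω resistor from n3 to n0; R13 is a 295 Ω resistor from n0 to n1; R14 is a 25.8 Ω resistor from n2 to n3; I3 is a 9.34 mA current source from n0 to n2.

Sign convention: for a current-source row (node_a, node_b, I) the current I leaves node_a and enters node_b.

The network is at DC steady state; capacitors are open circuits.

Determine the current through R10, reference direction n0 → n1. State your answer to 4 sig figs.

-0.5691 A

Apply KCL at each of the 3 non-ground nodes and solve the resulting linear system.
Node n1: branches {R3, I1, I2, R7, R9, R10, R13} → V_1 = 16.39
Node n2: branches {R1, R2, R6, C1, R14, I3} → V_2 = 6.854
Node n3: branches {R4, R5, R6, R8, R9, R11, C1, R12, R14} → V_3 = 8.916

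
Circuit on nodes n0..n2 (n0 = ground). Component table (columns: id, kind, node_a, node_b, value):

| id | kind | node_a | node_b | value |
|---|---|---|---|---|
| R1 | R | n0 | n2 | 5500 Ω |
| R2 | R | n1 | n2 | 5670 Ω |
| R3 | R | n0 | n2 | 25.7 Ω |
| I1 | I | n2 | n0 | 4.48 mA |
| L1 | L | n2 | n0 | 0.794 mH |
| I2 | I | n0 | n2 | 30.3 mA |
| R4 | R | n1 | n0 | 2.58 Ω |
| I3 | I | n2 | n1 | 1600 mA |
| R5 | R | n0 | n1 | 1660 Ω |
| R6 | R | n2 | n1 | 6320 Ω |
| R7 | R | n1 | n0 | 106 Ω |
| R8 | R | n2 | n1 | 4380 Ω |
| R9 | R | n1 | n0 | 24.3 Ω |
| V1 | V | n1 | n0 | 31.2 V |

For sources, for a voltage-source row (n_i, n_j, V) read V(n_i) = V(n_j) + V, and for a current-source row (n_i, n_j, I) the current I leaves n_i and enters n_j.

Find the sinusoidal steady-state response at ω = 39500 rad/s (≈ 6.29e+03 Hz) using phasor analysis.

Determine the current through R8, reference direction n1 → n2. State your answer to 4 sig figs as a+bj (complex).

Apply KCL at each of the 2 non-ground nodes and solve the resulting linear system.
Node n1: branches {R2, R4, I3, R5, R6, R7, R8, R9, V1} → V_1 = 31.20+0.000j
Node n2: branches {R1, R2, R3, I1, L1, I2, I3, R6, R8} → V_2 = -23.84-19.17j
Source currents: i(V1)=-12.12-0.01079j

0.01257+0.004377j A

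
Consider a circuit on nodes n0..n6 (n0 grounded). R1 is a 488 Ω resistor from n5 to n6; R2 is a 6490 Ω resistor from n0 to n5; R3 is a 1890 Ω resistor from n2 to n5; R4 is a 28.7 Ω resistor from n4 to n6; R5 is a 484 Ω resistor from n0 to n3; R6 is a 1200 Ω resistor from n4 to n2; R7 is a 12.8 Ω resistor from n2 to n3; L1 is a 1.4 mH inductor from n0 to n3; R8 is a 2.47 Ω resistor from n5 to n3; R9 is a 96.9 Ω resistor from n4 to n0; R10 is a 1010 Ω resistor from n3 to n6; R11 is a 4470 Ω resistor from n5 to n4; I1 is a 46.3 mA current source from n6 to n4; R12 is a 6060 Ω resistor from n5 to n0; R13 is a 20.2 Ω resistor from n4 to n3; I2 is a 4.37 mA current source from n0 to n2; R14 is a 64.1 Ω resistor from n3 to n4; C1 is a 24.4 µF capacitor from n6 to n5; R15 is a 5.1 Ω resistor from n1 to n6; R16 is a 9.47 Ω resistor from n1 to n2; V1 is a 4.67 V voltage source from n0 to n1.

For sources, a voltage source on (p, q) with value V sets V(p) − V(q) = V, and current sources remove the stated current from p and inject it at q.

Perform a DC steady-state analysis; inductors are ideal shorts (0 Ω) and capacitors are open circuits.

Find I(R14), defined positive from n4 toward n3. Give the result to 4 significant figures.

Apply KCL at each of the 6 non-ground nodes and solve the resulting linear system.
Node n1: branches {R15, R16, V1} → V_1 = -4.670
Node n2: branches {R3, R6, R7, I2, R16} → V_2 = -2.645
Node n3: branches {R5, R7, L1, R8, R10, R13, R14} → V_3 = 0.000
Node n4: branches {R4, R6, R9, R11, I1, R13, R14} → V_4 = -0.9345
Node n5: branches {R1, R2, R3, R8, R11, R12, C1} → V_5 = -0.02530
Node n6: branches {R1, R4, R10, I1, C1, R15} → V_6 = -4.251
Source currents: i(L1)=0.2819, i(V1)=-0.2960

-0.01458 A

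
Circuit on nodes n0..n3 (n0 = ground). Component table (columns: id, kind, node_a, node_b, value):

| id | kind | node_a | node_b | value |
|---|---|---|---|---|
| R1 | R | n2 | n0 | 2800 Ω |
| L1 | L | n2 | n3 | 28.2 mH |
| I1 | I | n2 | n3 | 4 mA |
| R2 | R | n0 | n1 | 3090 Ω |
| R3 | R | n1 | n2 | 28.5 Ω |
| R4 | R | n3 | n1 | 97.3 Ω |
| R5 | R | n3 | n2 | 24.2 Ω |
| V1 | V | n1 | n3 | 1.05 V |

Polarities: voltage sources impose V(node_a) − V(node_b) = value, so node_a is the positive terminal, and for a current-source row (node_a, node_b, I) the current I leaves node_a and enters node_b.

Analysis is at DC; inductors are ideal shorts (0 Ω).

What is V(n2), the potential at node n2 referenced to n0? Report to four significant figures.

Element admittances at DC:
  Y(R1) = 0.0003571 S between n2,n0
  L1: short n2↔n3 (DC inductor)
  I1: injects 0.004 A into n3 (from n2)
  Y(R2) = 0.0003236 S between n0,n1
  Y(R3) = 0.03509 S between n1,n2
  Y(R4) = 0.01028 S between n3,n1
  Y(R5) = 0.04132 S between n3,n2
  V1: constraint V(n1)−V(n3) = 1.05
Assemble and solve the 5×5 MNA system:
  V(n1)=0.5508  V(n2)=-0.4992  V(n3)=-0.4992
  i(L1)=0.03302  i(V1)=-0.04781

-0.4992 V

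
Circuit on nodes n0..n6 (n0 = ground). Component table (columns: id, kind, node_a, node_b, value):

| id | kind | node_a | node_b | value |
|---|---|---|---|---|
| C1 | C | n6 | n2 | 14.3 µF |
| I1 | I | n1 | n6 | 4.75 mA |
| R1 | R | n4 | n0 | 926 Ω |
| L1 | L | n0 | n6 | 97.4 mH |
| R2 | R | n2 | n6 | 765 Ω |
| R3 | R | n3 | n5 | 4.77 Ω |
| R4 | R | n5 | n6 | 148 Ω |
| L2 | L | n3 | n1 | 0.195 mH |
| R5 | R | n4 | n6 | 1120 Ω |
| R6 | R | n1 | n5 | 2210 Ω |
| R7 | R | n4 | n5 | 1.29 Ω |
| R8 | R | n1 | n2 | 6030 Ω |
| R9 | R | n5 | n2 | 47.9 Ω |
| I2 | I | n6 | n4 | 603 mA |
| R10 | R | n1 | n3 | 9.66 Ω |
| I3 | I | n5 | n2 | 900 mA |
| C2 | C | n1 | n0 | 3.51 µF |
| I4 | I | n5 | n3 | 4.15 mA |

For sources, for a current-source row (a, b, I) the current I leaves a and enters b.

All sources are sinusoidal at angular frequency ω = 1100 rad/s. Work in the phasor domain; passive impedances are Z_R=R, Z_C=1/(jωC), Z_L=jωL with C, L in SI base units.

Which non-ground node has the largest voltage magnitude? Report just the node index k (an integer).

MNA unknowns: 6 node voltages V₁..V_6
C1: Y=0.000+0.01573j on G[6,2]
I1: z[1]−=0.00475, z[6]+=0.00475
R1: Y=0.001080+0.000j on G[4,0]
L1: Y=0.000-0.009334j on G[0,6]
R2: Y=0.001307+0.000j on G[2,6]
R3: Y=0.2096+0.000j on G[3,5]
R4: Y=0.006757+0.000j on G[5,6]
L2: Y=0.000-4.662j on G[3,1]
R5: Y=0.0008929+0.000j on G[4,6]
R6: Y=0.0004525+0.000j on G[1,5]
R7: Y=0.7752+0.000j on G[4,5]
R8: Y=0.0001658+0.000j on G[1,2]
R9: Y=0.02088+0.000j on G[5,2]
I2: z[6]−=0.603, z[4]+=0.603
R10: Y=0.1035+0.000j on G[1,3]
I3: z[5]−=0.9, z[2]+=0.9
C2: Y=0.000+0.003861j on G[1,0]
I4: z[5]−=0.00415, z[3]+=0.00415
solve → V1=-10.68-31.52j, V2=8.835-42.43j, V3=-10.67-31.50j, V4=-9.311-31.62j, V5=-10.10-31.69j, V6=-8.076-11.96j

2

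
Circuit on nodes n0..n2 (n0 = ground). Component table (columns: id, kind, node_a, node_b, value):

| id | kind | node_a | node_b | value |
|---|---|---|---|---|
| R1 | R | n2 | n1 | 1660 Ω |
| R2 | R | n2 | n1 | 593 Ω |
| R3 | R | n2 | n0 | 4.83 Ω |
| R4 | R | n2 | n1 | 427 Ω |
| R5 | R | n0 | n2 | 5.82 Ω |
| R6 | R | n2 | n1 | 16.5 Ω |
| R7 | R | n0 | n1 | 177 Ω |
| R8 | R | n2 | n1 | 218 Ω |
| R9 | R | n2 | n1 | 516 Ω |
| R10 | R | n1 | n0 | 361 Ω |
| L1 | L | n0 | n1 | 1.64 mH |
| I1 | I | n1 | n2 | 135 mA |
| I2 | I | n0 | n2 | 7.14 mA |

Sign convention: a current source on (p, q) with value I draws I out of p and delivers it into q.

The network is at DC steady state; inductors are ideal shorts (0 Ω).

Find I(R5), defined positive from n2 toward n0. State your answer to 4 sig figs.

0.05420 A

MNA unknowns: 2 node voltages V₁..V_2 plus 1 source current (L1)
R1: Y=0.0006024 on G[2,1]
R2: Y=0.001686 on G[2,1]
R3: Y=0.2070 on G[2,0]
R4: Y=0.002342 on G[2,1]
R5: Y=0.1718 on G[0,2]
R6: Y=0.06061 on G[2,1]
R7: Y=0.005650 on G[0,1]
R8: Y=0.004587 on G[2,1]
R9: Y=0.001938 on G[2,1]
R10: Y=0.002770 on G[1,0]
L1: row V0−V1=0, i_L1 at 0,1
I1: z[1]−=0.135, z[2]+=0.135
I2: z[0]−=0.00714, z[2]+=0.00714
solve → V1=0.000, V2=0.3154
aux → i_L1=0.1124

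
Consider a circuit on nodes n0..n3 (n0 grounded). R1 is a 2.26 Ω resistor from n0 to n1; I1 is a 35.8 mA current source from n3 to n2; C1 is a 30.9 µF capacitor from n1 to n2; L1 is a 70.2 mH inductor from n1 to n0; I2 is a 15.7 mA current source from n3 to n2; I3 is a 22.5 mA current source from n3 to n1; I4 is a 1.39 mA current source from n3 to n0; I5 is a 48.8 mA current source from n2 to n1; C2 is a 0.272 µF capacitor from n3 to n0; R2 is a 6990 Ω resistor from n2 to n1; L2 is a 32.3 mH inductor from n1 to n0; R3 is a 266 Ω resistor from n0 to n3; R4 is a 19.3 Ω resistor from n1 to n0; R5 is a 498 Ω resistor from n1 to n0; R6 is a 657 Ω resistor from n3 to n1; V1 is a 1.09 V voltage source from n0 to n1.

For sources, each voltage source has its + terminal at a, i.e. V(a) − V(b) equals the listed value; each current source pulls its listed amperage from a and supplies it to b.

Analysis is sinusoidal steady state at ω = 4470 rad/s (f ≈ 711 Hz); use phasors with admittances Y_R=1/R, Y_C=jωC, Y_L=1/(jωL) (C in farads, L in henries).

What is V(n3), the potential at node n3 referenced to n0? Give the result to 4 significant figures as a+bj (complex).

MNA unknowns: 3 node voltages V₁..V_3 plus 1 source current (V1)
R1: Y=0.4425+0.000j on G[0,1]
I1: z[3]−=0.0358, z[2]+=0.0358
C1: Y=0.000+0.1381j on G[1,2]
L1: Y=0.000-0.003187j on G[1,0]
I2: z[3]−=0.0157, z[2]+=0.0157
I3: z[3]−=0.0225, z[1]+=0.0225
I4: z[3]−=0.00139, z[0]+=0.00139
I5: z[2]−=0.0488, z[1]+=0.0488
C2: Y=0.000+0.001216j on G[3,0]
R2: Y=0.0001431+0.000j on G[2,1]
L2: Y=0.000-0.006926j on G[1,0]
R3: Y=0.003759+0.000j on G[0,3]
R4: Y=0.05181+0.000j on G[1,0]
R5: Y=0.002008+0.000j on G[1,0]
R6: Y=0.001522+0.000j on G[3,1]
V1: row V0−V1=1.09, i_V1 at 0,1
solve → V1=-1.090+0.000j, V2=-1.090-0.01955j, V3=-13.85+3.189j
aux → i_V1=-0.5955+0.006169j

-13.85+3.189j V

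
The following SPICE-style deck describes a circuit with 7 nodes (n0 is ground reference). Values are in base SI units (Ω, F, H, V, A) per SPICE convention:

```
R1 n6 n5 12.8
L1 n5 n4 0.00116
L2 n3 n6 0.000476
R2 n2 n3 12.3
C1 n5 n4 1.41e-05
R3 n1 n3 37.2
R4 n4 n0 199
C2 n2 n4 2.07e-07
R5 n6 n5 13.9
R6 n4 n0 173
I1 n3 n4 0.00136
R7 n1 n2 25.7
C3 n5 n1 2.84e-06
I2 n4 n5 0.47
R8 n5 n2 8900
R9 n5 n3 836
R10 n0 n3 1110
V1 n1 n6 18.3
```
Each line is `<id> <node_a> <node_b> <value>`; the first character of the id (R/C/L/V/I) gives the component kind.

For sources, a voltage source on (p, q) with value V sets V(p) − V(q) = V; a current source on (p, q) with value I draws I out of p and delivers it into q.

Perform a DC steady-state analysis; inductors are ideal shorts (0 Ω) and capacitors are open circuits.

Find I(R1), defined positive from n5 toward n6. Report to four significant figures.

0.001039 A

MNA unknowns: 6 node voltages V₁..V_6 plus 3 source currents (L1, L2, V1)
R1: Y=0.07812 on G[6,5]
L1: row V5−V4=0, i_L1 at 5,4
L2: row V3−V6=0, i_L2 at 3,6
R2: Y=0.08130 on G[2,3]
C1: Y=0.000 on G[5,4]
R3: Y=0.02688 on G[1,3]
R4: Y=0.005025 on G[4,0]
C2: Y=0.000 on G[2,4]
R5: Y=0.07194 on G[6,5]
R6: Y=0.005780 on G[4,0]
I1: z[3]−=0.00136, z[4]+=0.00136
R7: Y=0.03891 on G[1,2]
C3: Y=0.000 on G[5,1]
I2: z[4]−=0.47, z[5]+=0.47
R8: Y=0.0001124 on G[5,2]
R9: Y=0.001196 on G[5,3]
R10: Y=0.0009009 on G[0,3]
V1: row V1−V6=18.3, i_V1 at 1,6
solve → V1=18.29, V2=5.906, V3=-0.01228, V4=0.001024, V5=0.001024, V6=-0.01228
aux → i_L1=0.4687, i_L2=0.9717, i_V1=-0.9737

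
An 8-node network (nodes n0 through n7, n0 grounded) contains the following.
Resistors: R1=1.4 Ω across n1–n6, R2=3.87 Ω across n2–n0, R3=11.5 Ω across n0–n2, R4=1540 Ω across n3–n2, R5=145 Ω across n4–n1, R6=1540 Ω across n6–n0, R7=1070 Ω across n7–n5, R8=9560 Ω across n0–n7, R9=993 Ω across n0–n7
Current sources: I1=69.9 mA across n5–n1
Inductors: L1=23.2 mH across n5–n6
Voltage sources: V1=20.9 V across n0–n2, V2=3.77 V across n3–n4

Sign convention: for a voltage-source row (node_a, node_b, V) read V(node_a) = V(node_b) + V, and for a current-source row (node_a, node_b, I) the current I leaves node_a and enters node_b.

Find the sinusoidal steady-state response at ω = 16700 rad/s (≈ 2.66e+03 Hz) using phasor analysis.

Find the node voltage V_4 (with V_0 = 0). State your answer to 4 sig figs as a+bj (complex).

-8.793+6.609j V

MNA unknowns: 7 node voltages V₁..V_7 plus 2 source currents (V1, V2)
R1: Y=0.7143+0.000j on G[1,6]
I1: z[5]−=0.0699, z[1]+=0.0699
R2: Y=0.2584+0.000j on G[2,0]
R3: Y=0.08696+0.000j on G[0,2]
R4: Y=0.0006494+0.000j on G[3,2]
R5: Y=0.006897+0.000j on G[4,1]
R6: Y=0.0006494+0.000j on G[6,0]
R7: Y=0.0009346+0.000j on G[7,5]
L1: Y=0.000-0.002581j on G[5,6]
R8: Y=0.0001046+0.000j on G[0,7]
R9: Y=0.001007+0.000j on G[0,7]
V1: row V0−V2=20.9, i_V1 at 0,2
V2: row V3−V4=3.77, i_V2 at 3,4
solve → V1=-7.298+7.231j, V2=-20.90+0.000j, V3=-5.023+6.609j, V4=-8.793+6.609j, V5=-10.86-17.71j, V6=-7.382+7.237j, V7=-4.962-8.088j
aux → i_V1=-7.228-0.004291j, i_V2=-0.01031-0.004291j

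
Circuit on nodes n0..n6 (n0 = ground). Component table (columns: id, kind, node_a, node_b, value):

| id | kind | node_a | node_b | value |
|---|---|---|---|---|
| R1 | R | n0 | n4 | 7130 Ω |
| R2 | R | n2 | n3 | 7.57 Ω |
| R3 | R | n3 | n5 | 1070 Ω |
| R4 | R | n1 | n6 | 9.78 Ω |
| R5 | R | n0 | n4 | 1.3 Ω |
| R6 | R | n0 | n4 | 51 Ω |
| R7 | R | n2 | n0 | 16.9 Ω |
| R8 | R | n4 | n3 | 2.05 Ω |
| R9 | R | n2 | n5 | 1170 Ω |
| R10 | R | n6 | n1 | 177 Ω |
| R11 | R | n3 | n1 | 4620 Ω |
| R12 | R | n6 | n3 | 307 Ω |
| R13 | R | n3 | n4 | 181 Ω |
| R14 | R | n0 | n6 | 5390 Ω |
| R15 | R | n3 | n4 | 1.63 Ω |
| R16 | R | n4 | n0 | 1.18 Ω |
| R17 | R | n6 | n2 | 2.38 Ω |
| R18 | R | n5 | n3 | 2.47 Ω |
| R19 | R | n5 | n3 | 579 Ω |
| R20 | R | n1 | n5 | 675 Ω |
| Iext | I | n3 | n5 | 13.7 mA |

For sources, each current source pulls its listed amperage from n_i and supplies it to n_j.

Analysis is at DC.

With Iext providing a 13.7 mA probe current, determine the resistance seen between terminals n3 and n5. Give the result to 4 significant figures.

R_eq = 2.440 Ω

Element admittances at DC:
  Y(R1) = 0.0001403 S between n0,n4
  Y(R2) = 0.1321 S between n2,n3
  Y(R3) = 0.0009346 S between n3,n5
  Y(R4) = 0.1022 S between n1,n6
  Y(R5) = 0.7692 S between n0,n4
  Y(R6) = 0.01961 S between n0,n4
  Y(R7) = 0.05917 S between n2,n0
  Y(R8) = 0.4878 S between n4,n3
  Y(R9) = 0.0008547 S between n2,n5
  Y(R10) = 0.005650 S between n6,n1
  Y(R11) = 0.0002165 S between n3,n1
  Y(R12) = 0.003257 S between n6,n3
  Y(R13) = 0.005525 S between n3,n4
  Y(R14) = 0.0001855 S between n0,n6
  Y(R15) = 0.6135 S between n3,n4
  Y(R16) = 0.8475 S between n4,n0
  Y(R17) = 0.4202 S between n6,n2
  Y(R18) = 0.4049 S between n5,n3
  Y(R19) = 0.001727 S between n5,n3
  Y(R20) = 0.001481 S between n1,n5
  Iext: injects 0.0137 A into n5 (from n3)
Assemble and solve the 6×6 MNA system:
  V(n1)=0.0009201  V(n2)=0.0003662  V(n3)=-3.295e-05  V(n4)=-1.329e-05  V(n5)=0.03340  V(n6)=0.0004761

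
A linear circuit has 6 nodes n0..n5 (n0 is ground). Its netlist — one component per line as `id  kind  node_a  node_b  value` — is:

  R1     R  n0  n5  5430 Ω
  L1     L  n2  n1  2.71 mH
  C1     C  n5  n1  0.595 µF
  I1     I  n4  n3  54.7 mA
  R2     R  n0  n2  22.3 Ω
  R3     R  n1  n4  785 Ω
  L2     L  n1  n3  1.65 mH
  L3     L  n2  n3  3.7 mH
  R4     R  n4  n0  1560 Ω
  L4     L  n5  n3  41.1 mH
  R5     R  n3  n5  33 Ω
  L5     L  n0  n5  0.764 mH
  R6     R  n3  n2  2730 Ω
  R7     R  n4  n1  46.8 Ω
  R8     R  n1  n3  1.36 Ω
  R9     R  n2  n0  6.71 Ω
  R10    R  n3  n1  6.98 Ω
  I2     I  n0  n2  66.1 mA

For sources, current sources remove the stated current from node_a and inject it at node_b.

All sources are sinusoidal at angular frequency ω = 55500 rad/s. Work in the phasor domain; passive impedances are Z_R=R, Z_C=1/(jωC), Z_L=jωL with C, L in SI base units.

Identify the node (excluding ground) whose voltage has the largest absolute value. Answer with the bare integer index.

4

MNA unknowns: 5 node voltages V₁..V_5
R1: Y=0.0001842+0.000j on G[0,5]
L1: Y=0.000-0.006649j on G[2,1]
C1: Y=0.000+0.03302j on G[5,1]
I1: z[4]−=0.0547, z[3]+=0.0547
R2: Y=0.04484+0.000j on G[0,2]
R3: Y=0.001274+0.000j on G[1,4]
L2: Y=0.000-0.01092j on G[1,3]
L3: Y=0.000-0.004870j on G[2,3]
R4: Y=0.0006410+0.000j on G[4,0]
L4: Y=0.000-0.0004384j on G[5,3]
R5: Y=0.03030+0.000j on G[3,5]
L5: Y=0.000-0.02358j on G[0,5]
R6: Y=0.0003663+0.000j on G[3,2]
R7: Y=0.02137+0.000j on G[4,1]
R8: Y=0.7353+0.000j on G[1,3]
R9: Y=0.1490+0.000j on G[2,0]
R10: Y=0.1433+0.000j on G[3,1]
I2: z[0]−=0.0661, z[2]+=0.0661
solve → V1=0.06796+0.02347j, V2=0.3411+0.01469j, V3=0.1300+0.02430j, V4=-2.283+0.02282j, V5=0.1218+0.05993j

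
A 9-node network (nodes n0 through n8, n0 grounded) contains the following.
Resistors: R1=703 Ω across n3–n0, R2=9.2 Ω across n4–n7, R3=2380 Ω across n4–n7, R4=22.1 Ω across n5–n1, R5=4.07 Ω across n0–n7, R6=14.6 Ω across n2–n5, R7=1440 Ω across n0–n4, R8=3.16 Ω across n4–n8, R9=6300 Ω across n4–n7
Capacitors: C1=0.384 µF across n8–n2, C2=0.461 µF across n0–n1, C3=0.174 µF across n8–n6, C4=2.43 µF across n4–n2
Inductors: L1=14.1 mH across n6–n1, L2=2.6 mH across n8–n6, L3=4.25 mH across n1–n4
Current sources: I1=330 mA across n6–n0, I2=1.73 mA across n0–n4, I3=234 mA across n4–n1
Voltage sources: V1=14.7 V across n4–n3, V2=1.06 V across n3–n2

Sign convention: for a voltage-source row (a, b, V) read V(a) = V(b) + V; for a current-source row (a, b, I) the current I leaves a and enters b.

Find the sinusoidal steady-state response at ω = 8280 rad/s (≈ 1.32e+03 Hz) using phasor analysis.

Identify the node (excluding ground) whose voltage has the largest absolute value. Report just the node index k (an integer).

2

Apply KCL at each of the 8 non-ground nodes and solve the resulting linear system.
Node n1: branches {L1, C2, L3, R4, I3} → V_1 = -8.389-3.716j
Node n2: branches {C1, R6, C4, V2} → V_2 = -19.90+0.4118j
Node n3: branches {R1, V1, V2} → V_3 = -18.84+0.4118j
Node n4: branches {R2, R3, L3, R7, R8, I2, R9, C4, I3, V1} → V_4 = -4.135+0.4118j
Node n5: branches {R4, R6} → V_5 = -15.32-1.230j
Node n6: branches {L1, L2, I1, C3} → V_6 = -5.630-6.470j
Node n7: branches {R2, R3, R5, R9} → V_7 = -1.273+0.1268j
Node n8: branches {C1, L2, C3, R8} → V_8 = -5.104+0.3379j
Source currents: i(V1)=-0.3406-0.2511j, i(V2)=-0.3138-0.2516j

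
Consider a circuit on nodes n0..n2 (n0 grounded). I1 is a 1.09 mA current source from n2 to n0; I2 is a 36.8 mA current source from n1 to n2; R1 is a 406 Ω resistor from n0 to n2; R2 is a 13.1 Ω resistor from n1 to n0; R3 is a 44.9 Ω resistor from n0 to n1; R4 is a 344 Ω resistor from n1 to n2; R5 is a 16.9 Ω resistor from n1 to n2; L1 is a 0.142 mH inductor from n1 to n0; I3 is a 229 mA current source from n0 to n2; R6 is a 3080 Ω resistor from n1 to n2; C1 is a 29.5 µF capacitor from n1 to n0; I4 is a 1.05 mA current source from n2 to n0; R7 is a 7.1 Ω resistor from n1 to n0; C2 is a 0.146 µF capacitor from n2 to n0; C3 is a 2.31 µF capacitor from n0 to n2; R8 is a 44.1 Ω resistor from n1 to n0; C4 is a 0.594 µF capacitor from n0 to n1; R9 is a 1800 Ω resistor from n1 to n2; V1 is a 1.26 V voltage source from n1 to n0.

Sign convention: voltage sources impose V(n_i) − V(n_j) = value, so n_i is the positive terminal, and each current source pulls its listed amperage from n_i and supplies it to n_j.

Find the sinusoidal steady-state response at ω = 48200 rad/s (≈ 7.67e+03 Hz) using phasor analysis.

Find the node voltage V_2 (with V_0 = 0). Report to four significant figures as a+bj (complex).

MNA unknowns: 2 node voltages V₁..V_2 plus 1 source current (V1)
I1: z[2]−=0.00109, z[0]+=0.00109
I2: z[1]−=0.0368, z[2]+=0.0368
R1: Y=0.002463+0.000j on G[0,2]
R2: Y=0.07634+0.000j on G[1,0]
R3: Y=0.02227+0.000j on G[0,1]
R4: Y=0.002907+0.000j on G[1,2]
R5: Y=0.05917+0.000j on G[1,2]
L1: Y=0.000-0.1461j on G[1,0]
I3: z[0]−=0.229, z[2]+=0.229
R6: Y=0.0003247+0.000j on G[1,2]
C1: Y=0.000+1.422j on G[1,0]
I4: z[2]−=0.00105, z[0]+=0.00105
R7: Y=0.1408+0.000j on G[1,0]
C2: Y=0.000+0.007037j on G[2,0]
C3: Y=0.000+0.1113j on G[0,2]
R8: Y=0.02268+0.000j on G[1,0]
C4: Y=0.000+0.02863j on G[0,1]
R9: Y=0.0005556+0.000j on G[1,2]
V1: row V1−V0=1.26, i_V1 at 1,0
solve → V1=1.260+0.000j, V2=1.227-2.219j
aux → i_V1=-0.3692-1.783j

1.227-2.219j V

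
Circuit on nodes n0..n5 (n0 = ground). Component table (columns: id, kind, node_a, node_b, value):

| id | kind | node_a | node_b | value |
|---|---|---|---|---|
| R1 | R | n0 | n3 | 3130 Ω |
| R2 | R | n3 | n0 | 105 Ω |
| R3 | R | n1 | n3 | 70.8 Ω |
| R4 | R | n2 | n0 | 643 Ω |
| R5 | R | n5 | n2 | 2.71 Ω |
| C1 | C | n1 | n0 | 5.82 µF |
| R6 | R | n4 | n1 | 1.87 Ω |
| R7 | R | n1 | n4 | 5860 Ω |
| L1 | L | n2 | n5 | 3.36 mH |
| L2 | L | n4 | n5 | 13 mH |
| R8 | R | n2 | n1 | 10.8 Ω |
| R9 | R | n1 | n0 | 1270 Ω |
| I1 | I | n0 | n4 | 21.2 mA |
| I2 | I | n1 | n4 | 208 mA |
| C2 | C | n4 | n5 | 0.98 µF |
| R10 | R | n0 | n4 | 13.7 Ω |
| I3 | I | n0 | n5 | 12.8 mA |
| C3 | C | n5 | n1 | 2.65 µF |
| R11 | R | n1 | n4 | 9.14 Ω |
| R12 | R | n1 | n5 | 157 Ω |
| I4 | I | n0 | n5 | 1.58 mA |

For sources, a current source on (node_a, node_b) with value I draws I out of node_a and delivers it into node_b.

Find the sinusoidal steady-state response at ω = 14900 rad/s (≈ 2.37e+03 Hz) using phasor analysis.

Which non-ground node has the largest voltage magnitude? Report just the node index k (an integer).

Element admittances at ω=14900 rad/s:
  Y(R1) = 0.0003195+0.000j S between n0,n3
  Y(R2) = 0.009524+0.000j S between n3,n0
  Y(R3) = 0.01412+0.000j S between n1,n3
  Y(R4) = 0.001555+0.000j S between n2,n0
  Y(R5) = 0.3690+0.000j S between n5,n2
  Y(C1) = 0.000+0.08672j S between n1,n0
  Y(R6) = 0.5348+0.000j S between n4,n1
  Y(R7) = 0.0001706+0.000j S between n1,n4
  Y(L1) = 0.000-0.01997j S between n2,n5
  Y(L2) = 0.000-0.005163j S between n4,n5
  Y(R8) = 0.09259+0.000j S between n2,n1
  Y(R9) = 0.0007874+0.000j S between n1,n0
  I1: injects 0.0212 A into n4 (from n0)
  I2: injects 0.208 A into n4 (from n1)
  Y(C2) = 0.000+0.01460j S between n4,n5
  Y(R10) = 0.07299+0.000j S between n0,n4
  I3: injects 0.0128 A into n5 (from n0)
  Y(C3) = 0.000+0.03948j S between n5,n1
  Y(R11) = 0.1094+0.000j S between n1,n4
  Y(R12) = 0.006369+0.000j S between n1,n5
  I4: injects 0.00158 A into n5 (from n0)
Assemble and solve the 5×5 MNA system:
  V(n1)=0.06992-0.07924j  V(n2)=0.1857-0.1191j  V(n3)=0.04120-0.04670j  V(n4)=0.3830-0.07337j  V(n5)=0.2160-0.1280j

4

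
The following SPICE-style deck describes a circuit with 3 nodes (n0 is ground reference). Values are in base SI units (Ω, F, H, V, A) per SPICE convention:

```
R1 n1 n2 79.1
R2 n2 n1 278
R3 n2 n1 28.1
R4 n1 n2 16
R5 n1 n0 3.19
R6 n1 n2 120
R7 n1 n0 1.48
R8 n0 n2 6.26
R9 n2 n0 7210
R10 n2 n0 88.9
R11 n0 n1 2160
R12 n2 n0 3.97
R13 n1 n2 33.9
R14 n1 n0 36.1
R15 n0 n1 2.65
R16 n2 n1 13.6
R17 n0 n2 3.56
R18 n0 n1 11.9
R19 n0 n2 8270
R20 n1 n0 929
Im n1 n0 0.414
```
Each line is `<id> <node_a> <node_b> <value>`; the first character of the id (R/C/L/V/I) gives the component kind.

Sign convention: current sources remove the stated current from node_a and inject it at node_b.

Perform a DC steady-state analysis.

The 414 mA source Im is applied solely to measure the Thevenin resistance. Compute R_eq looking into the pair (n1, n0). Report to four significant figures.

R_eq = 0.6058 Ω

Apply KCL at each of the 2 non-ground nodes and solve the resulting linear system.
Node n1: branches {R1, R2, R3, R4, R5, R6, R7, R11, R13, R14, R15, R16, R18, R20, Im} → V_1 = -0.2508
Node n2: branches {R1, R2, R3, R4, R6, R8, R9, R10, R12, R13, R16, R17, R19} → V_2 = -0.06088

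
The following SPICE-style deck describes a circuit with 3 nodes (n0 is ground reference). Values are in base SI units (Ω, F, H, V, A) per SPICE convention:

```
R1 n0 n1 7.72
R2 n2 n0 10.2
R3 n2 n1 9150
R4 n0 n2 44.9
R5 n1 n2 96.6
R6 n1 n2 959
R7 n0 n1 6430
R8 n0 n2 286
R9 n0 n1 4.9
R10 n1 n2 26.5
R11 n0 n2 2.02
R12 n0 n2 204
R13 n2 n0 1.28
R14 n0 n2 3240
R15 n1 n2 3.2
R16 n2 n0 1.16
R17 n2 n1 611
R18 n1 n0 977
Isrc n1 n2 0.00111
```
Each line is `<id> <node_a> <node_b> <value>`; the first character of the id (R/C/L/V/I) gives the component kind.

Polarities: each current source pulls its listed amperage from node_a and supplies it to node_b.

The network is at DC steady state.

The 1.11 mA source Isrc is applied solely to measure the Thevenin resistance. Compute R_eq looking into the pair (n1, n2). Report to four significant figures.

R_eq = 1.526 Ω

MNA unknowns: 2 node voltages V₁..V_2
R1: Y=0.1295 on G[0,1]
R2: Y=0.09804 on G[2,0]
R3: Y=0.0001093 on G[2,1]
R4: Y=0.02227 on G[0,2]
R5: Y=0.01035 on G[1,2]
R6: Y=0.001043 on G[1,2]
R7: Y=0.0001555 on G[0,1]
R8: Y=0.003497 on G[0,2]
R9: Y=0.2041 on G[0,1]
R10: Y=0.03774 on G[1,2]
R11: Y=0.4950 on G[0,2]
R12: Y=0.004902 on G[0,2]
R13: Y=0.7812 on G[2,0]
R14: Y=0.0003086 on G[0,2]
R15: Y=0.3125 on G[1,2]
R16: Y=0.8621 on G[2,0]
R17: Y=0.001637 on G[2,1]
R18: Y=0.001024 on G[1,0]
Isrc: z[1]−=0.00111, z[2]+=0.00111
solve → V1=-0.001476, V2=0.0002180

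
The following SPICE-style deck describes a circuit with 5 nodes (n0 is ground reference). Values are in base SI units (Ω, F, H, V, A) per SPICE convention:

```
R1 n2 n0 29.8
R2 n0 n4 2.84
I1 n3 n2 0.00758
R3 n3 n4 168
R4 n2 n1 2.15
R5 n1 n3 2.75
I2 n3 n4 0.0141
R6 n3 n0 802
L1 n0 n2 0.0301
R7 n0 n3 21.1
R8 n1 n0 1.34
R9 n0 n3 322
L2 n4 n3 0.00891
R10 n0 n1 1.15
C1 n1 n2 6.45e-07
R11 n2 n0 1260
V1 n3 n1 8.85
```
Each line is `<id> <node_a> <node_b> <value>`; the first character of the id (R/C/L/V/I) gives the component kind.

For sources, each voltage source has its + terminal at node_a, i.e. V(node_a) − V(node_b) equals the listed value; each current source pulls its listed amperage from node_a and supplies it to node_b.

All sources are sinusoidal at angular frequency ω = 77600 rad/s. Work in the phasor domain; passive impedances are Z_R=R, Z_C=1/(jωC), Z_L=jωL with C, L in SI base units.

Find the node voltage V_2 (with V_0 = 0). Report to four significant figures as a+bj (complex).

Apply KCL at each of the 4 non-ground nodes and solve the resulting linear system.
Node n1: branches {R4, R5, R8, R10, C1, V1} → V_1 = -0.3074+0.006982j
Node n2: branches {R1, I1, R4, L1, C1, R11} → V_2 = -0.2715+0.002673j
Node n3: branches {I1, R3, R5, I2, R6, R7, R9, L2, V1} → V_3 = 8.543+0.006982j
Node n4: branches {R2, R3, I2, L2} → V_4 = 0.1816-0.03366j
Source currents: i(V1)=-3.732+0.01149j

-0.2715+0.002673j V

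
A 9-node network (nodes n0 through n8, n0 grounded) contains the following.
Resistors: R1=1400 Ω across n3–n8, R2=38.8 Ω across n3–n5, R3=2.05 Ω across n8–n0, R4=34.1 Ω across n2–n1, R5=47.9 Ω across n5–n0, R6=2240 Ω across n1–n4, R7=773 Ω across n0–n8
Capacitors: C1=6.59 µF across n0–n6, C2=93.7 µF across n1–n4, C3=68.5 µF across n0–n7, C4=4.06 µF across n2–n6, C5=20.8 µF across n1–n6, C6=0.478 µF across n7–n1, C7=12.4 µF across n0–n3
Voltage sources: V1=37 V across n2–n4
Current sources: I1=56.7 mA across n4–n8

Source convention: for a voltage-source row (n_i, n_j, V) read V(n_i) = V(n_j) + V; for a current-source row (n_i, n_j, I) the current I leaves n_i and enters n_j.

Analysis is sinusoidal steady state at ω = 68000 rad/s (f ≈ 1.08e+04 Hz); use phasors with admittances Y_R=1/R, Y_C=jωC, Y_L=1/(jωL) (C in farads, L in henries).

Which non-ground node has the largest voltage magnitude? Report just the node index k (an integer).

2

Element admittances at ω=68000 rad/s:
  Y(R1) = 0.0007143+0.000j S between n3,n8
  Y(R2) = 0.02577+0.000j S between n3,n5
  Y(C1) = 0.000+0.4481j S between n0,n6
  Y(C2) = 0.000+6.372j S between n1,n4
  Y(C3) = 0.000+4.658j S between n0,n7
  Y(R3) = 0.4878+0.000j S between n8,n0
  Y(R4) = 0.02933+0.000j S between n2,n1
  Y(C4) = 0.000+0.2761j S between n2,n6
  Y(C5) = 0.000+1.414j S between n1,n6
  Y(C6) = 0.000+0.03250j S between n7,n1
  Y(C7) = 0.000+0.8432j S between n0,n3
  Y(R5) = 0.02088+0.000j S between n5,n0
  Y(R6) = 0.0004464+0.000j S between n1,n4
  Y(R7) = 0.001294+0.000j S between n0,n8
  V1: constraint V(n2)−V(n4) = 37
  I1: injects 0.0567 A into n8 (from n4)
Assemble and solve the 9×9 MNA system:
  V(n1)=-5.343+0.1219j  V(n2)=30.36+0.2877j  V(n3)=1.424e-06-9.804e-05j  V(n4)=-6.643+0.2877j  V(n5)=7.867e-07-5.417e-05j  V(n6)=0.3849+0.1177j  V(n7)=-0.03703+0.0008447j  V(n8)=0.1158-1.430e-07j
  i(V1)=-1.000-8.280j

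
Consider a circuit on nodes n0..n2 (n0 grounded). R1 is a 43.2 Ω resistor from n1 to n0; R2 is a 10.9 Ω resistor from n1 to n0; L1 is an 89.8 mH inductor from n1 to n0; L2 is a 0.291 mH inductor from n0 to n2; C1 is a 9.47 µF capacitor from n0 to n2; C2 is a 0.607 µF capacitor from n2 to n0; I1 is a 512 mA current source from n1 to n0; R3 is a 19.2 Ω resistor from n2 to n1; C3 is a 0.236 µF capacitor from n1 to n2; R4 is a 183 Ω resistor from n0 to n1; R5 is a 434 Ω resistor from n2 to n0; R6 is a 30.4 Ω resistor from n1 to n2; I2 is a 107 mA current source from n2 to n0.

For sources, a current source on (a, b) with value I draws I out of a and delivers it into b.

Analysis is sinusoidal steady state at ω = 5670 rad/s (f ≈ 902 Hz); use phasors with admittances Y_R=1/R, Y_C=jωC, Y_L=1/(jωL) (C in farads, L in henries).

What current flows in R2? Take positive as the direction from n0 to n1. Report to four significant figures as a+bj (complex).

Apply KCL at each of the 2 non-ground nodes and solve the resulting linear system.
Node n1: branches {R1, R2, L1, I1, R3, C3, R4, R6} → V_1 = -2.509-0.2466j
Node n2: branches {L2, C1, C2, R3, C3, R5, R6, I2} → V_2 = -0.04750-0.5765j

0.2302+0.02262j A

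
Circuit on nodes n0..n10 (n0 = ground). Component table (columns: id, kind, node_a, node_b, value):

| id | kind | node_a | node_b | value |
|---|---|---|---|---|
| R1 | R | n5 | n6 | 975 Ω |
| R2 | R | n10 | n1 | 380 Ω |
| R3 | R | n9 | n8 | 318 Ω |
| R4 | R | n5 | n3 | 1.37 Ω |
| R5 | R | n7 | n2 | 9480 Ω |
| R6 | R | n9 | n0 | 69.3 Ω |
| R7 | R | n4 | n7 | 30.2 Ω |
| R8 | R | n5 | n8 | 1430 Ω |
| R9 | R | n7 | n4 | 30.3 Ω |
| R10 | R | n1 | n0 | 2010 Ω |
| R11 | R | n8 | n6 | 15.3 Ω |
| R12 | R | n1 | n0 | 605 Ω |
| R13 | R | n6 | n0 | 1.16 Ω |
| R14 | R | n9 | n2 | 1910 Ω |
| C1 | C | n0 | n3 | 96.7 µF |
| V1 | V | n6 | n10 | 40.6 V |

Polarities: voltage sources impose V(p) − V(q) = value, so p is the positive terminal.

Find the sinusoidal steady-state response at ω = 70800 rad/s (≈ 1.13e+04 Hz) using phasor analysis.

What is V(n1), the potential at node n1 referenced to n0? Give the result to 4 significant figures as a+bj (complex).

Element admittances at ω=70800 rad/s:
  Y(R1) = 0.001026+0.000j S between n5,n6
  Y(R2) = 0.002632+0.000j S between n10,n1
  Y(R3) = 0.003145+0.000j S between n9,n8
  Y(R4) = 0.7299+0.000j S between n5,n3
  Y(R5) = 0.0001055+0.000j S between n7,n2
  Y(R6) = 0.01443+0.000j S between n9,n0
  Y(R7) = 0.03311+0.000j S between n4,n7
  Y(R8) = 0.0006993+0.000j S between n5,n8
  Y(R9) = 0.03300+0.000j S between n7,n4
  Y(R10) = 0.0004975+0.000j S between n1,n0
  Y(R11) = 0.06536+0.000j S between n8,n6
  Y(R12) = 0.001653+0.000j S between n1,n0
  Y(R13) = 0.8621+0.000j S between n6,n0
  Y(R14) = 0.0005236+0.000j S between n9,n2
  Y(C1) = 0.000+6.846j S between n0,n3
  V1: constraint V(n6)−V(n10) = 40.6
Assemble and solve the 11×11 MNA system:
  V(n1)=-22.31+0.000j  V(n2)=0.009438-2.936e-08j  V(n3)=3.411e-09-1.365e-05j  V(n4)=0.009438-2.936e-08j  V(n5)=0.0001281-1.362e-05j  V(n6)=0.05539-2.656e-08j  V(n7)=0.009438-2.936e-08j  V(n8)=0.05274-1.641e-07j  V(n9)=0.009438-2.936e-08j  V(n10)=-40.54+0.000j
  i(V1)=-0.04798+0.000j

-22.31+0.000j V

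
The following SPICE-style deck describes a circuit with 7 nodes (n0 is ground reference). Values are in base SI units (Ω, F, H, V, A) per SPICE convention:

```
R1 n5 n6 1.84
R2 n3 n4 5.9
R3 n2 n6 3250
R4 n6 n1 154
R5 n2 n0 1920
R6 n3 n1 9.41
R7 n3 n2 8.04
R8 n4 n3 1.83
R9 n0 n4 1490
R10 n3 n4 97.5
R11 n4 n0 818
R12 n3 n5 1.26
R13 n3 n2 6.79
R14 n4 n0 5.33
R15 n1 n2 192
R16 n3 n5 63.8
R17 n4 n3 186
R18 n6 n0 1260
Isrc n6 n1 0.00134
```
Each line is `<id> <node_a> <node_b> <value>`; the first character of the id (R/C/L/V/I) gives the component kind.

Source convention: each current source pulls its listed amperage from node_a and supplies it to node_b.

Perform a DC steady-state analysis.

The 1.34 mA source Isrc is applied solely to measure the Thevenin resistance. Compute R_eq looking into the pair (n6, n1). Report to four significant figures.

R_eq = 11.17 Ω

Apply KCL at each of the 6 non-ground nodes and solve the resulting linear system.
Node n1: branches {R4, R6, R15, Isrc} → V_1 = 0.01118
Node n2: branches {R3, R5, R7, R13, R15} → V_2 = 0.0002242
Node n3: branches {R2, R6, R7, R8, R10, R12, R13, R16, R17} → V_3 = 1.921e-05
Node n4: branches {R2, R8, R9, R10, R11, R14, R17} → V_4 = 1.526e-05
Node n5: branches {R1, R12, R16} → V_5 = -0.001511
Node n6: branches {R1, R3, R4, R18, Isrc} → V_6 = -0.003790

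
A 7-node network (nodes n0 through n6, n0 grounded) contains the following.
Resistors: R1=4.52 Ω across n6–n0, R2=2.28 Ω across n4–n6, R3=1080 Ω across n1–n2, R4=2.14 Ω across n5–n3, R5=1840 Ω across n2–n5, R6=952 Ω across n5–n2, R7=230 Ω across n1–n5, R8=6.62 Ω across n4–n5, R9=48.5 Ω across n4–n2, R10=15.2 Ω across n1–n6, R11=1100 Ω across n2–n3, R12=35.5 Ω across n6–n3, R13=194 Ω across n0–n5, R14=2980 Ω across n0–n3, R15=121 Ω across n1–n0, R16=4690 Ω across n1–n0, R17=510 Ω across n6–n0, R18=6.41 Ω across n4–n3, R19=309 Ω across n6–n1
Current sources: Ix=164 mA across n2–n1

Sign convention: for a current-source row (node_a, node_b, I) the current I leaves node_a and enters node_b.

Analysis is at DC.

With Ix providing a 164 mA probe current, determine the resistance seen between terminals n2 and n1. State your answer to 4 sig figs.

MNA unknowns: 6 node voltages V₁..V_6
R1: Y=0.2212 on G[6,0]
R2: Y=0.4386 on G[4,6]
R3: Y=0.0009259 on G[1,2]
R4: Y=0.4673 on G[5,3]
R5: Y=0.0005435 on G[2,5]
R6: Y=0.001050 on G[5,2]
R7: Y=0.004348 on G[1,5]
R8: Y=0.1511 on G[4,5]
R9: Y=0.02062 on G[4,2]
R10: Y=0.06579 on G[1,6]
R11: Y=0.0009091 on G[2,3]
R12: Y=0.02817 on G[6,3]
R13: Y=0.005155 on G[0,5]
R14: Y=0.0003356 on G[0,3]
R15: Y=0.008264 on G[1,0]
R16: Y=0.0002132 on G[1,0]
R17: Y=0.001961 on G[6,0]
R18: Y=0.1560 on G[4,3]
R19: Y=0.003236 on G[6,1]
Ix: z[2]−=0.164, z[1]+=0.164
solve → V1=1.832, V2=-7.104, V3=-0.3596, V4=-0.3703, V5=-0.3611, V6=-0.06071

R_eq = 54.49 Ω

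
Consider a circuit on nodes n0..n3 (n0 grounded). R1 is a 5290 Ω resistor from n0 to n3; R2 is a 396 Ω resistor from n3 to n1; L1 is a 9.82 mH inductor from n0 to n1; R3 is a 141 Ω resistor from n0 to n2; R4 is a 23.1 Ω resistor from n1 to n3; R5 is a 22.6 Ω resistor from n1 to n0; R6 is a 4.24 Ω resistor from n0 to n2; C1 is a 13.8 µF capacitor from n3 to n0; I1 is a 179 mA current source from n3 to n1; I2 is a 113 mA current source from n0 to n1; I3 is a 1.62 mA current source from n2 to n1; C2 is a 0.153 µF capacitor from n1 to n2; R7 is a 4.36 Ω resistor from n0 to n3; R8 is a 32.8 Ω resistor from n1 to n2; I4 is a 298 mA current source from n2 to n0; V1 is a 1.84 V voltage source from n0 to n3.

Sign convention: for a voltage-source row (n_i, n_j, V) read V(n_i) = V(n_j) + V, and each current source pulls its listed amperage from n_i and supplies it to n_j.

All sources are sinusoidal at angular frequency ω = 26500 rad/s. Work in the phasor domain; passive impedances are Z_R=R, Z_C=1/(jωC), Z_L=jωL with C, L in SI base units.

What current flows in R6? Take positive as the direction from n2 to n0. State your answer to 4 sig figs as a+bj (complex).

Apply KCL at each of the 3 non-ground nodes and solve the resulting linear system.
Node n1: branches {R2, L1, R4, R5, I1, I2, I3, C2, R8} → V_1 = 1.501-0.02545j
Node n2: branches {R3, R6, I3, C2, R8, I4} → V_2 = -0.9276+0.03317j
Node n3: branches {R1, R2, R4, C1, I1, R7, V1} → V_3 = -1.840+0.000j
Source currents: i(V1)=-0.3964-0.6717j

-0.2188+0.007823j A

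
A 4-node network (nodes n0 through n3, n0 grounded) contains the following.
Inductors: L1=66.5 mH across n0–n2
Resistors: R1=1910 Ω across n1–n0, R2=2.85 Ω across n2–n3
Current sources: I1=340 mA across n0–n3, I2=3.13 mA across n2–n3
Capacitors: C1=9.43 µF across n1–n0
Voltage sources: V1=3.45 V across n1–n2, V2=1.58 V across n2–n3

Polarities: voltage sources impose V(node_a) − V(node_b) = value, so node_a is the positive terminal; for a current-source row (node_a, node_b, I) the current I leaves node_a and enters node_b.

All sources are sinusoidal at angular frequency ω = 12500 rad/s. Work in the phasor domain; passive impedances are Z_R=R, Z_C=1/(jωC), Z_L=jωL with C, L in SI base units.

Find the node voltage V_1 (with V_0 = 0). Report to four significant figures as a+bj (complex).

-0.02250-2.914j V

MNA unknowns: 3 node voltages V₁..V_3 plus 2 source currents (V1, V2)
L1: Y=0.000-0.001203j on G[0,2]
R1: Y=0.0005236+0.000j on G[1,0]
I1: z[0]−=0.34, z[3]+=0.34
R2: Y=0.3509+0.000j on G[2,3]
I2: z[2]−=0.00313, z[3]+=0.00313
C1: Y=0.000+0.1179j on G[1,0]
V1: row V1−V2=3.45, i_V1 at 1,2
V2: row V2−V3=1.58, i_V2 at 2,3
solve → V1=-0.02250-2.914j, V2=-3.472-2.914j, V3=-5.052-2.914j
aux → i_V1=-0.3435+0.004177j, i_V2=-0.8975+0.000j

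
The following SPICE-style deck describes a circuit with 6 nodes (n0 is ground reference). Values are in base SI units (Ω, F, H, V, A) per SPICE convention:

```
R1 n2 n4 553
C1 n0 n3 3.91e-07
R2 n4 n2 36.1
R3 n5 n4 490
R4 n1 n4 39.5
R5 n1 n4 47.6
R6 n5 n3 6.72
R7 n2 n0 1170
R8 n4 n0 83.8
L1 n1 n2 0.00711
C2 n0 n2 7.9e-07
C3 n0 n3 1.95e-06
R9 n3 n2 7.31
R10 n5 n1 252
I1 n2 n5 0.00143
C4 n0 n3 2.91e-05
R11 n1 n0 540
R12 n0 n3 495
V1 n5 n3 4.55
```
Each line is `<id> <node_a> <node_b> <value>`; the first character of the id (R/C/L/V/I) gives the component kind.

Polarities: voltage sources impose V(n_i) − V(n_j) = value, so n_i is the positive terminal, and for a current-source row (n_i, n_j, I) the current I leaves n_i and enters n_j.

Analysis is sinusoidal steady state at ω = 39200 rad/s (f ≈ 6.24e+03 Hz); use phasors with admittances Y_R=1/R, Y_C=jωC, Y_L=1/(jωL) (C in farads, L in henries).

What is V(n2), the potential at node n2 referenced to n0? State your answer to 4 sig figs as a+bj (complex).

0.08787-0.01973j V

Apply KCL at each of the 5 non-ground nodes and solve the resulting linear system.
Node n1: branches {R4, R5, L1, R10, R11} → V_1 = 0.8421+0.08646j
Node n2: branches {R1, R2, R7, L1, C2, R9, I1} → V_2 = 0.08787-0.01973j
Node n3: branches {C1, R6, C3, R9, C4, R12, V1} → V_3 = -0.002707+0.007303j
Node n4: branches {R1, R2, R3, R4, R5, R8} → V_4 = 0.5666+0.03828j
Node n5: branches {R3, R6, R10, I1, V1} → V_5 = 4.547+0.007303j
Source currents: i(V1)=-0.6985+0.0003773j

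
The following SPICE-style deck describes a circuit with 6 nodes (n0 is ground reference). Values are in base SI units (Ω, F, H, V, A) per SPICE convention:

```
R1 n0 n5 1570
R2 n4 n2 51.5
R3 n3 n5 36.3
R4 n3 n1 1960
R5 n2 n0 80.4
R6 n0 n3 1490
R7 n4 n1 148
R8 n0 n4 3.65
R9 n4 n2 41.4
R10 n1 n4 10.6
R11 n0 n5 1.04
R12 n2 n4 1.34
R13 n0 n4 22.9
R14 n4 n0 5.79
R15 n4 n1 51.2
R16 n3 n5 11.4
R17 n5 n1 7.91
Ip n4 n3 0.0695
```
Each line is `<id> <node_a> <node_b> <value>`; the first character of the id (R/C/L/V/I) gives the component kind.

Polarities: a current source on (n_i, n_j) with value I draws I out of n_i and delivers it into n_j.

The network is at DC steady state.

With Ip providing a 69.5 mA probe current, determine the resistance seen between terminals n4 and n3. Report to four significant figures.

Apply KCL at each of the 5 non-ground nodes and solve the resulting linear system.
Node n1: branches {R4, R7, R10, R15, R17} → V_1 = -0.02452
Node n2: branches {R2, R5, R9, R12} → V_2 = -0.1145
Node n3: branches {R3, R4, R6, R16, Ip} → V_3 = 0.6564
Node n4: branches {R2, R7, R8, R9, R10, R12, R13, R14, R15, Ip} → V_4 = -0.1163
Node n5: branches {R1, R3, R11, R16, R17} → V_5 = 0.06027

R_eq = 11.12 Ω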